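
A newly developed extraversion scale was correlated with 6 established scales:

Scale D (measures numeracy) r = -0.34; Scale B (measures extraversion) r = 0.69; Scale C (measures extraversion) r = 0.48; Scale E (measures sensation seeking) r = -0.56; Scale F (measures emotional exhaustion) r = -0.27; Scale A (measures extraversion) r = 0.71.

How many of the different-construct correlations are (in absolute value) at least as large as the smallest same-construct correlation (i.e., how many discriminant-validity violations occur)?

1

Convergent (same construct = extraversion): Scale B, Scale C, Scale A.
Smallest convergent = 0.48. Discriminant |r|: 0.34, 0.56, 0.27; count ≥ 0.48 → 1.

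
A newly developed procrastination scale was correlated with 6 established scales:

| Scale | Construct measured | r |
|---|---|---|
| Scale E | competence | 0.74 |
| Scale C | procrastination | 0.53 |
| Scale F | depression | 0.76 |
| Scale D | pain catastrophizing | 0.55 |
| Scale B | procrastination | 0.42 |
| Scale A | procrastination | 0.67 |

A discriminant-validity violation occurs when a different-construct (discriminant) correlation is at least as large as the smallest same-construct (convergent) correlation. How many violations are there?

3

Convergent (same construct = procrastination): Scale C, Scale B, Scale A.
Smallest convergent = 0.42. Discriminant values: 0.74, 0.76, 0.55; count ≥ 0.42 → 3.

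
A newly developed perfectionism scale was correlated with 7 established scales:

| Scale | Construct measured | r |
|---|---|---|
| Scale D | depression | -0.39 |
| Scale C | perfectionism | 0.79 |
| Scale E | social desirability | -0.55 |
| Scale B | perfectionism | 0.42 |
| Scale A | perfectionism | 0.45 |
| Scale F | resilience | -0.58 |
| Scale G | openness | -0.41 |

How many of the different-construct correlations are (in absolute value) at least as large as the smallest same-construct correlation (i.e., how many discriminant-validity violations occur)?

Convergent (same construct = perfectionism): Scale C, Scale B, Scale A.
Smallest convergent = 0.42. Discriminant |r|: 0.39, 0.55, 0.58, 0.41; count ≥ 0.42 → 2.

2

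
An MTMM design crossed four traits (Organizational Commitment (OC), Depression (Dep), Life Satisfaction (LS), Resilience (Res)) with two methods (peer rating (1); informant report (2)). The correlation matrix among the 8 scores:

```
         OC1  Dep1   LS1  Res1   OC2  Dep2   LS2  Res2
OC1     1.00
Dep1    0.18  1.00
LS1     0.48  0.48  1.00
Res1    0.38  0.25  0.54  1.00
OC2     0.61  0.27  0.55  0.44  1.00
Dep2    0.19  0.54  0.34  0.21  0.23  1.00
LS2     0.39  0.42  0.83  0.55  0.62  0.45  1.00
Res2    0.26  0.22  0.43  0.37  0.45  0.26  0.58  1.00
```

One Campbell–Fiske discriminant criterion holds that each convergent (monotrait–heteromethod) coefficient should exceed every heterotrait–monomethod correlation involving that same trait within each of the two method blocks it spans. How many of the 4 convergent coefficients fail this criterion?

Checking each validity diagonal entry against its comparison values:
OC (methods 1·2): 0.61 vs {0.18, 0.23, 0.48, 0.62, 0.38, 0.45} → fail.
Dep (methods 1·2): 0.54 vs {0.18, 0.23, 0.48, 0.45, 0.25, 0.26} → pass.
LS (methods 1·2): 0.83 vs {0.48, 0.62, 0.48, 0.45, 0.54, 0.58} → pass.
Res (methods 1·2): 0.37 vs {0.38, 0.45, 0.25, 0.26, 0.54, 0.58} → fail.
2 of 4 fail.

2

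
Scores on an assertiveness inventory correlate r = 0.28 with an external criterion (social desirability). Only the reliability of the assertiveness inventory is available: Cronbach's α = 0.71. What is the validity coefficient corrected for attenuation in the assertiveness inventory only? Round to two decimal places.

Single correction: r_c = r_obs / √r_xx = 0.28 / √0.71 = 0.28 / 0.8426 ≈ 0.33.

0.33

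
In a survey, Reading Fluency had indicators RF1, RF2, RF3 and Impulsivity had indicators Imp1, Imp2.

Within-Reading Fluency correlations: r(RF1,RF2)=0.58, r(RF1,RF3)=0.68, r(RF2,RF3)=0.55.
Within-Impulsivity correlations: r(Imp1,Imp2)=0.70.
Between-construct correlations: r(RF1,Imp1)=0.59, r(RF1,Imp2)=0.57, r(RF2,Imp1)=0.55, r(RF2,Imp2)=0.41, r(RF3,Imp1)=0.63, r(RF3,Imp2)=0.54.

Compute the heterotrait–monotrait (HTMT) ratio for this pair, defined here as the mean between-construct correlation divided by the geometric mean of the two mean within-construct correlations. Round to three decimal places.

Mean between = 3.29/6 = 0.5483.
Mean within-RF = 1.81/3 = 0.6033; mean within-Imp = 0.70/1 = 0.7000.
Geometric mean = √(0.6033 × 0.7000) = 0.6499.
HTMT = 0.5483 / 0.6499 = 0.844.

0.844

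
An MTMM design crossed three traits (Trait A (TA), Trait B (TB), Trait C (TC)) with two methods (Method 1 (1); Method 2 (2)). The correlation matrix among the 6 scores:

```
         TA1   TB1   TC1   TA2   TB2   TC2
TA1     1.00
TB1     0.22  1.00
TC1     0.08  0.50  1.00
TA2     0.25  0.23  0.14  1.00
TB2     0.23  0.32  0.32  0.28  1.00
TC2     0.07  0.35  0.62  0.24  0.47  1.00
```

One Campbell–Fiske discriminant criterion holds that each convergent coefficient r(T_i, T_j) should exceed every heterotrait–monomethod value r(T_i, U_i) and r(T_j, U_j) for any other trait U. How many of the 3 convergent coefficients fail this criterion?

2

Checking each validity diagonal entry against its comparison values:
TA (methods 1·2): 0.25 vs {0.22, 0.28, 0.08, 0.24} → fail.
TB (methods 1·2): 0.32 vs {0.22, 0.28, 0.50, 0.47} → fail.
TC (methods 1·2): 0.62 vs {0.08, 0.24, 0.50, 0.47} → pass.
2 of 3 fail.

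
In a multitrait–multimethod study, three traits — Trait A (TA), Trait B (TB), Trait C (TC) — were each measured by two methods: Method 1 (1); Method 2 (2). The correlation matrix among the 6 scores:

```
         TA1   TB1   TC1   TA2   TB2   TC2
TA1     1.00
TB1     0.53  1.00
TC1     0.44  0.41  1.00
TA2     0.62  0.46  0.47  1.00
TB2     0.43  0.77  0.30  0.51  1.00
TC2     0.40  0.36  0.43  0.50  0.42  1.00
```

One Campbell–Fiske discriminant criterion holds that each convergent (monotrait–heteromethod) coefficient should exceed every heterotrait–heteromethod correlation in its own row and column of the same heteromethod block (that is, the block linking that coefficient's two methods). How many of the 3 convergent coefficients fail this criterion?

Checking each validity diagonal entry against its comparison values:
TA (methods 1·2): 0.62 vs {0.43, 0.46, 0.40, 0.47} → pass.
TB (methods 1·2): 0.77 vs {0.46, 0.43, 0.36, 0.30} → pass.
TC (methods 1·2): 0.43 vs {0.47, 0.40, 0.30, 0.36} → fail.
1 of 3 fail.

1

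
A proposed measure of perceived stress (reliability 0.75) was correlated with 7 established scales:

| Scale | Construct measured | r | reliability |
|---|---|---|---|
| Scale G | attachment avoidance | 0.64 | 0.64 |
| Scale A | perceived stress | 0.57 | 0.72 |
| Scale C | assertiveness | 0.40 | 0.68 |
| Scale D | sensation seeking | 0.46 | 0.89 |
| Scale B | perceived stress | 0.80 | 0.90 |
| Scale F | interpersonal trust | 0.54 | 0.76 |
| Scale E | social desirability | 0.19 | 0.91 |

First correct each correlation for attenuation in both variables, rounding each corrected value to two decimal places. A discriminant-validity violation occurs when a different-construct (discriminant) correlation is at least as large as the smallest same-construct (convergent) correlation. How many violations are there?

Disattenuated r (r / √(r_scale · r_new)):
  Scale G (disc): 0.64 / √(0.64·0.75) = 0.92
  Scale A (conv): 0.57 / √(0.72·0.75) = 0.78
  Scale C (disc): 0.40 / √(0.68·0.75) = 0.56
  Scale D (disc): 0.46 / √(0.89·0.75) = 0.56
  Scale B (conv): 0.80 / √(0.90·0.75) = 0.97
  Scale F (disc): 0.54 / √(0.76·0.75) = 0.72
  Scale E (disc): 0.19 / √(0.91·0.75) = 0.23
Smallest convergent = 0.78. Discriminant values: 0.92, 0.56, 0.56, 0.72, 0.23; count ≥ 0.78 → 1.

1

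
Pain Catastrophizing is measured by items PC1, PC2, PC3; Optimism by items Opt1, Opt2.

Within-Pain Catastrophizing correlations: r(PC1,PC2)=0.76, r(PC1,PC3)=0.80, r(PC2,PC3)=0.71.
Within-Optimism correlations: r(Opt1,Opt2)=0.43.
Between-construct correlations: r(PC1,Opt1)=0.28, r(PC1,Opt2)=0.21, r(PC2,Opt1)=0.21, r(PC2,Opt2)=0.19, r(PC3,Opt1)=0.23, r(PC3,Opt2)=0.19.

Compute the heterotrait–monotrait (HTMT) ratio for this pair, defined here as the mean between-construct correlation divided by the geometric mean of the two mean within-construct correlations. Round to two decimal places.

Between-construct mean = 1.31/6 = 0.2183.
Mean within-PC = 2.27/3 = 0.7567; mean within-Opt = 0.43/1 = 0.4300.
Geometric mean = √(0.7567 × 0.4300) = 0.5704.
HTMT = 0.2183 / 0.5704 = 0.38.

0.38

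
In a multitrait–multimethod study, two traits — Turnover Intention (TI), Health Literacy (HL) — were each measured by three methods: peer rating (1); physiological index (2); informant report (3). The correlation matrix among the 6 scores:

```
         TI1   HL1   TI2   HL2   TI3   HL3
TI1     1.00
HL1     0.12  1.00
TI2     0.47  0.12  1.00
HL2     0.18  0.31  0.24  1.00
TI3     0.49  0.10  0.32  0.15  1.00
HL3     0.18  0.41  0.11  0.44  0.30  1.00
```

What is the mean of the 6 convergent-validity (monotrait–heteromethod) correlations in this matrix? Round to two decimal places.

Convergent values: 0.47, 0.49, 0.32, 0.31, 0.41, 0.44; mean = 2.44/6 = 0.41.

0.41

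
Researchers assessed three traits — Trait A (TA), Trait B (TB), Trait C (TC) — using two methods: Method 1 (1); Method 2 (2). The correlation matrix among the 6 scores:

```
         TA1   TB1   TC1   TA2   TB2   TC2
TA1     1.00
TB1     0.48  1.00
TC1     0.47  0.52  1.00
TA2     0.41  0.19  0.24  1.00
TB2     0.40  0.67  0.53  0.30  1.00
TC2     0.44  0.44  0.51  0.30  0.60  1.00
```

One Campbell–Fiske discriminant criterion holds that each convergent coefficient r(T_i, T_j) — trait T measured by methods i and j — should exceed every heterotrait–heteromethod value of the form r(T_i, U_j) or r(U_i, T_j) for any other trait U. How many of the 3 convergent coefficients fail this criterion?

2

Convergent coefficients and their comparison sets:
TA (methods 1·2): 0.41 vs {0.40, 0.19, 0.44, 0.24} → fail.
TB (methods 1·2): 0.67 vs {0.19, 0.40, 0.44, 0.53} → pass.
TC (methods 1·2): 0.51 vs {0.24, 0.44, 0.53, 0.44} → fail.
2 of 3 fail.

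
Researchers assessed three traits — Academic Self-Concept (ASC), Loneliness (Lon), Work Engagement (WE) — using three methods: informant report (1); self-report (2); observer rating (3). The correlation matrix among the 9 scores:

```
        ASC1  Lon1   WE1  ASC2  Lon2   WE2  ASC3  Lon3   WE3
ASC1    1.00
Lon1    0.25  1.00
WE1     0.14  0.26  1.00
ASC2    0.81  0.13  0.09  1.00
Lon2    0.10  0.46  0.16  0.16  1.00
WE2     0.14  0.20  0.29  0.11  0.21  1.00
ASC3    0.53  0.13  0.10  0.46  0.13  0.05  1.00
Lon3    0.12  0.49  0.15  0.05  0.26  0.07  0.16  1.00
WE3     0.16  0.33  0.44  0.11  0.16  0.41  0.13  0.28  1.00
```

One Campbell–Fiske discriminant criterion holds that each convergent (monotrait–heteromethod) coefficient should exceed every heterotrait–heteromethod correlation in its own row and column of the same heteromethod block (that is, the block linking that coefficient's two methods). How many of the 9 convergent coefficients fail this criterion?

Convergent coefficients and their comparison sets:
ASC (methods 1·2): 0.81 vs {0.10, 0.13, 0.14, 0.09} → pass.
ASC (methods 1·3): 0.53 vs {0.12, 0.13, 0.16, 0.10} → pass.
ASC (methods 2·3): 0.46 vs {0.05, 0.13, 0.11, 0.05} → pass.
Lon (methods 1·2): 0.46 vs {0.13, 0.10, 0.20, 0.16} → pass.
Lon (methods 1·3): 0.49 vs {0.13, 0.12, 0.33, 0.15} → pass.
Lon (methods 2·3): 0.26 vs {0.13, 0.05, 0.16, 0.07} → pass.
WE (methods 1·2): 0.29 vs {0.09, 0.14, 0.16, 0.20} → pass.
WE (methods 1·3): 0.44 vs {0.10, 0.16, 0.15, 0.33} → pass.
WE (methods 2·3): 0.41 vs {0.05, 0.11, 0.07, 0.16} → pass.
0 of 9 fail.

0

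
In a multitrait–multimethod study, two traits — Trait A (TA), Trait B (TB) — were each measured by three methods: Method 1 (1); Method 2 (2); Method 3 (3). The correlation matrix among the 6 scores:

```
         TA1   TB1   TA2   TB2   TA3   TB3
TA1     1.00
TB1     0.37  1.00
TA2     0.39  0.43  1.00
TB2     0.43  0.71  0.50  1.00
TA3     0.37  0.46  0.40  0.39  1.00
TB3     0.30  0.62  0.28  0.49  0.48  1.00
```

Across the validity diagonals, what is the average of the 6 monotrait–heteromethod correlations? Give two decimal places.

0.50

Convergent values: 0.39, 0.37, 0.40, 0.71, 0.62, 0.49; mean = 2.98/6 = 0.50.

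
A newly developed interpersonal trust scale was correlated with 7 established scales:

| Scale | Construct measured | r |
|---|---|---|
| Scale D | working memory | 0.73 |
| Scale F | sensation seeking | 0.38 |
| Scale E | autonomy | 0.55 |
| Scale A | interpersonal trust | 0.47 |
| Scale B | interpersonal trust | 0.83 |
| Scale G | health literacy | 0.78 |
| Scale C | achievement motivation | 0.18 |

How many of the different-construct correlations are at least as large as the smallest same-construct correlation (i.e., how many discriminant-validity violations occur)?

3

Convergent (same construct = interpersonal trust): Scale A, Scale B.
Smallest convergent = 0.47. Discriminant values: 0.73, 0.38, 0.55, 0.78, 0.18; count ≥ 0.47 → 3.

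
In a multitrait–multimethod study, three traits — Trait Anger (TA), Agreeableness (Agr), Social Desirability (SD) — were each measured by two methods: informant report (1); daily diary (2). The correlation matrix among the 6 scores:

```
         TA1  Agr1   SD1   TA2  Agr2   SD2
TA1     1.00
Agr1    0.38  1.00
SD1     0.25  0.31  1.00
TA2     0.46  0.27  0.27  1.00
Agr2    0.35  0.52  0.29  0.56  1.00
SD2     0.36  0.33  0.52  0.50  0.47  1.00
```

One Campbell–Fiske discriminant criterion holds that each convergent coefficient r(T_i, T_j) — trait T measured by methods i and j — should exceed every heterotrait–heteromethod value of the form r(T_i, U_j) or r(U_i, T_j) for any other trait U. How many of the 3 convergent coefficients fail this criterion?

0

Each convergent coefficient versus the relevant comparison correlations:
TA (methods 1·2): 0.46 vs {0.35, 0.27, 0.36, 0.27} → pass.
Agr (methods 1·2): 0.52 vs {0.27, 0.35, 0.33, 0.29} → pass.
SD (methods 1·2): 0.52 vs {0.27, 0.36, 0.29, 0.33} → pass.
0 of 3 fail.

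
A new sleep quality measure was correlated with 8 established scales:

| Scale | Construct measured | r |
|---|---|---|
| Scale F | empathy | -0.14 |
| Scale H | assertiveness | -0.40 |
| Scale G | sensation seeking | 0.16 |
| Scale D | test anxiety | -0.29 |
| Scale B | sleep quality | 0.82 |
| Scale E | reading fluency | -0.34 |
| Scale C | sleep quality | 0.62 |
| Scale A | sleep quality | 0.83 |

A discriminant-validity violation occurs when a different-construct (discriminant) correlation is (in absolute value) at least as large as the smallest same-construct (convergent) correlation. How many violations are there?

0

Convergent (same construct = sleep quality): Scale B, Scale C, Scale A.
Smallest convergent = 0.62. Discriminant |r|: 0.14, 0.40, 0.16, 0.29, 0.34; count ≥ 0.62 → 0.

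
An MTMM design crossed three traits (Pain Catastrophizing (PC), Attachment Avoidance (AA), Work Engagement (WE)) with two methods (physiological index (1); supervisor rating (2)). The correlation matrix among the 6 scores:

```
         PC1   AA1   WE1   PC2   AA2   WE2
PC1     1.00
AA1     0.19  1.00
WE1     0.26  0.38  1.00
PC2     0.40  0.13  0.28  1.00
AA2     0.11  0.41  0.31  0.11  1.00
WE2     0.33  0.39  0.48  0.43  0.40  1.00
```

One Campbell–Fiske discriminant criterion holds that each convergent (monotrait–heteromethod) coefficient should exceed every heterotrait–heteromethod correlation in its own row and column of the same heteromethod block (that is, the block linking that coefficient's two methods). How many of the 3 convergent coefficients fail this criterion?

0

Each convergent coefficient versus the relevant comparison correlations:
PC (methods 1·2): 0.40 vs {0.11, 0.13, 0.33, 0.28} → pass.
AA (methods 1·2): 0.41 vs {0.13, 0.11, 0.39, 0.31} → pass.
WE (methods 1·2): 0.48 vs {0.28, 0.33, 0.31, 0.39} → pass.
0 of 3 fail.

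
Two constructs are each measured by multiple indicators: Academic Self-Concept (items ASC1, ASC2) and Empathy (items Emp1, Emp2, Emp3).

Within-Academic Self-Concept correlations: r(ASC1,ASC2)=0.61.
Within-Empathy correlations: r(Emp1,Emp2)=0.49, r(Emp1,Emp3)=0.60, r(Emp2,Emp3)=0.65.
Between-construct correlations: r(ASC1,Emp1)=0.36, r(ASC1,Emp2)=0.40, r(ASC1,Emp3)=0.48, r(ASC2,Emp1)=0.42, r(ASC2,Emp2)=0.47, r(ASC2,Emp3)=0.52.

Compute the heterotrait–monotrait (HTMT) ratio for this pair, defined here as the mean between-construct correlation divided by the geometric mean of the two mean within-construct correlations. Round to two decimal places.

Mean between = 2.65/6 = 0.4417.
Mean within-ASC = 0.61/1 = 0.6100; mean within-Emp = 1.74/3 = 0.5800.
Geometric mean = √(0.6100 × 0.5800) = 0.5948.
HTMT = 0.4417 / 0.5948 = 0.74.

0.74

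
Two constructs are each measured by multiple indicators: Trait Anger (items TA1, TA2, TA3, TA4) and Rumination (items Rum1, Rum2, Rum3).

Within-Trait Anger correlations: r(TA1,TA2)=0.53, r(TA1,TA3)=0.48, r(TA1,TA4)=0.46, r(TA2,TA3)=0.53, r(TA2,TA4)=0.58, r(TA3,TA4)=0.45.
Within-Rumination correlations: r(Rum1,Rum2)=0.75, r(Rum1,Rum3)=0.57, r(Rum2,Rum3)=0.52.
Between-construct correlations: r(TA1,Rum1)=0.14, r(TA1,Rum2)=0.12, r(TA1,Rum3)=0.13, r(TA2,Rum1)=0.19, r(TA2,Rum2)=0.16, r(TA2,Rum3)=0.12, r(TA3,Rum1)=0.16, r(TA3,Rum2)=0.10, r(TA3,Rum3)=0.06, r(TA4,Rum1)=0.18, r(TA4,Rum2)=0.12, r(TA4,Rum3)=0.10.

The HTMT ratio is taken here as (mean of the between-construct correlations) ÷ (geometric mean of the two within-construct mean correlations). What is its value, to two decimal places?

Between-construct mean = 1.58/12 = 0.1317.
Mean within-TA = 3.03/6 = 0.5050; mean within-Rum = 1.84/3 = 0.6133.
Geometric mean = √(0.5050 × 0.6133) = 0.5565.
HTMT = 0.1317 / 0.5565 = 0.24.

0.24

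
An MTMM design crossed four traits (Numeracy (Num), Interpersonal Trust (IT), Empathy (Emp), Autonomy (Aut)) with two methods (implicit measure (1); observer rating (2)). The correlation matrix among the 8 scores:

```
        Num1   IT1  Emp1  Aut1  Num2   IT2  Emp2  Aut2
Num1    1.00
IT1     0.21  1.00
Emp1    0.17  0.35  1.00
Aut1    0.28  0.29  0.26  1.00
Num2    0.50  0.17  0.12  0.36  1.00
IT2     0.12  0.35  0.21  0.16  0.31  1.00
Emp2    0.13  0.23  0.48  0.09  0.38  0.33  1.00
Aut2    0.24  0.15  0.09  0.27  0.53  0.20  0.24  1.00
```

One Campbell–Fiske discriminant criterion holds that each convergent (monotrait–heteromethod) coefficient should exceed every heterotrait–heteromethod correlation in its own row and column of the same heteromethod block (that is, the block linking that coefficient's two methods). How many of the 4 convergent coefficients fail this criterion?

1

Each convergent coefficient versus the relevant comparison correlations:
Num (methods 1·2): 0.50 vs {0.12, 0.17, 0.13, 0.12, 0.24, 0.36} → pass.
IT (methods 1·2): 0.35 vs {0.17, 0.12, 0.23, 0.21, 0.15, 0.16} → pass.
Emp (methods 1·2): 0.48 vs {0.12, 0.13, 0.21, 0.23, 0.09, 0.09} → pass.
Aut (methods 1·2): 0.27 vs {0.36, 0.24, 0.16, 0.15, 0.09, 0.09} → fail.
1 of 4 fail.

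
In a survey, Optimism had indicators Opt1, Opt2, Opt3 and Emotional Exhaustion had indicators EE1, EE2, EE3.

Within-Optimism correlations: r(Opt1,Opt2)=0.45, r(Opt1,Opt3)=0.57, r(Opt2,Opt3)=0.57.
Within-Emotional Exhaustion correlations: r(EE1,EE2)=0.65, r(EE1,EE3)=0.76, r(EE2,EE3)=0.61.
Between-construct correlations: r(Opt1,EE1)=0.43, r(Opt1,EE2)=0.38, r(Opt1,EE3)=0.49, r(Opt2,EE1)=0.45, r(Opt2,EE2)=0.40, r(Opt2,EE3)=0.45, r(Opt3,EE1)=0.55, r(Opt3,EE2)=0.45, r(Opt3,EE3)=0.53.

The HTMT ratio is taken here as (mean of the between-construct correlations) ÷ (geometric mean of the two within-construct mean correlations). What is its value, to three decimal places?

0.768

Mean between = 4.13/9 = 0.4589.
Mean within-Opt = 1.59/3 = 0.5300; mean within-EE = 2.02/3 = 0.6733.
Geometric mean = √(0.5300 × 0.6733) = 0.5974.
HTMT = 0.4589 / 0.5974 = 0.768.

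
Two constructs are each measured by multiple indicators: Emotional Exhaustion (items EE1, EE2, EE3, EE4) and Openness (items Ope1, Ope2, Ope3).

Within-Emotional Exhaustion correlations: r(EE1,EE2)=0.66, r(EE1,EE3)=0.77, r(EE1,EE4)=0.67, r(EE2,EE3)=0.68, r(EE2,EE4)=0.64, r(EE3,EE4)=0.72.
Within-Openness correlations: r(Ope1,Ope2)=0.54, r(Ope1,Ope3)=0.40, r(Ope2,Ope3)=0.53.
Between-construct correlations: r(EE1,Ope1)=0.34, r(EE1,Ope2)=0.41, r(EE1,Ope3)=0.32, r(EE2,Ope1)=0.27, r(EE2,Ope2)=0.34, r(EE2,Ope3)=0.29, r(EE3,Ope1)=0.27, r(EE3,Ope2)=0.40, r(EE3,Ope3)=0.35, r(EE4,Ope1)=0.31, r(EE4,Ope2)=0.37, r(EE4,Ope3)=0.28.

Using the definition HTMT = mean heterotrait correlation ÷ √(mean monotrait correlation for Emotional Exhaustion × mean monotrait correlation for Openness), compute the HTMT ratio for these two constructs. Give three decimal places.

Between-construct mean = 3.95/12 = 0.3292.
Mean within-EE = 4.14/6 = 0.6900; mean within-Ope = 1.47/3 = 0.4900.
Geometric mean = √(0.6900 × 0.4900) = 0.5815.
HTMT = 0.3292 / 0.5815 = 0.566.

0.566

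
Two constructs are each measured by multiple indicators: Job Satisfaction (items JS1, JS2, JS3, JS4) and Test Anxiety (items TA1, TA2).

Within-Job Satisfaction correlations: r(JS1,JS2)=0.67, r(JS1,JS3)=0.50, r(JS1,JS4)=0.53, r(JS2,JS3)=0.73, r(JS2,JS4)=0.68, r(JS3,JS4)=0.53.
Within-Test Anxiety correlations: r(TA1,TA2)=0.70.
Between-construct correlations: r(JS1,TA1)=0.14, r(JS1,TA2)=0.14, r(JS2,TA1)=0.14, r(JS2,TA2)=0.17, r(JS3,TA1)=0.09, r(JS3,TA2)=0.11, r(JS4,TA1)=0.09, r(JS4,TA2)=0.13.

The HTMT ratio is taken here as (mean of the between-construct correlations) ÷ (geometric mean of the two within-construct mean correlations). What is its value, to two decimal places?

Between-construct mean = 1.01/8 = 0.1263.
Mean within-JS = 3.64/6 = 0.6067; mean within-TA = 0.70/1 = 0.7000.
Geometric mean = √(0.6067 × 0.7000) = 0.6517.
HTMT = 0.1263 / 0.6517 = 0.19.

0.19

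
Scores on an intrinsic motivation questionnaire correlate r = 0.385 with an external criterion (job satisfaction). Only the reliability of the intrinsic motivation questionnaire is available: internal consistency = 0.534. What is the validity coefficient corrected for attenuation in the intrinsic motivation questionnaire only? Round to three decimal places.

0.527

Single correction: r_c = r_obs / √r_xx = 0.385 / √0.534 = 0.385 / 0.7308 ≈ 0.527.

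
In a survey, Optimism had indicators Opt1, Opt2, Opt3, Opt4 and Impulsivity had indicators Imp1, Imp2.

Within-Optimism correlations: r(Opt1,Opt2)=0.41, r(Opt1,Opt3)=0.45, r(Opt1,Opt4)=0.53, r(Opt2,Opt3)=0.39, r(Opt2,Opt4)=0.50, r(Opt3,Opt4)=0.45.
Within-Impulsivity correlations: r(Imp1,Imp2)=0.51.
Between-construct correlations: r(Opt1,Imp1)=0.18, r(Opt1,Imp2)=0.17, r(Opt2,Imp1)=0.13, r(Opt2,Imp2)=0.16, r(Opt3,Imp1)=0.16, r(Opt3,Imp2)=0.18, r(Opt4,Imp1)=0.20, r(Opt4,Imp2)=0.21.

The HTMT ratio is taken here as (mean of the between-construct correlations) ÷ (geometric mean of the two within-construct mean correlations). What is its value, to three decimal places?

Mean heterotrait r = 1.39/8 = 0.1738.
Mean within-Opt = 2.73/6 = 0.4550; mean within-Imp = 0.51/1 = 0.5100.
Geometric mean = √(0.4550 × 0.5100) = 0.4817.
HTMT = 0.1738 / 0.4817 = 0.361.

0.361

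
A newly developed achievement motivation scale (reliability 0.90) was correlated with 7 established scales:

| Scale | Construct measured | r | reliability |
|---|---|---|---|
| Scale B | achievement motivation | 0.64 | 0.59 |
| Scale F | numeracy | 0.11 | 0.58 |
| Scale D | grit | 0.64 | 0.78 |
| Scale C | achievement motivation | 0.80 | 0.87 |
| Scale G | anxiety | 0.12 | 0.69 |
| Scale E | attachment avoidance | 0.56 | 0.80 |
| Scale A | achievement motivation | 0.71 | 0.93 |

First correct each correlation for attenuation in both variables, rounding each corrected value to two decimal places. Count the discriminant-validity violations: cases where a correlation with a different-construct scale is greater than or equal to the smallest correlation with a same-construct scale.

0

Disattenuated r (r / √(r_scale · r_new)):
  Scale B (conv): 0.64 / √(0.59·0.90) = 0.88
  Scale F (disc): 0.11 / √(0.58·0.90) = 0.15
  Scale D (disc): 0.64 / √(0.78·0.90) = 0.76
  Scale C (conv): 0.80 / √(0.87·0.90) = 0.90
  Scale G (disc): 0.12 / √(0.69·0.90) = 0.15
  Scale E (disc): 0.56 / √(0.80·0.90) = 0.66
  Scale A (conv): 0.71 / √(0.93·0.90) = 0.78
Smallest convergent = 0.78. Discriminant values: 0.15, 0.76, 0.15, 0.66; count ≥ 0.78 → 0.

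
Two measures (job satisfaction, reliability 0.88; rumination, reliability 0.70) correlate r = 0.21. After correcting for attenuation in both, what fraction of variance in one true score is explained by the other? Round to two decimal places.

0.07

Disattenuated r = 0.21 / √(0.88 × 0.70) = 0.21 / 0.7849 = 0.2676.
Shared true-score variance = 0.2676² = 0.0716 ≈ 0.07.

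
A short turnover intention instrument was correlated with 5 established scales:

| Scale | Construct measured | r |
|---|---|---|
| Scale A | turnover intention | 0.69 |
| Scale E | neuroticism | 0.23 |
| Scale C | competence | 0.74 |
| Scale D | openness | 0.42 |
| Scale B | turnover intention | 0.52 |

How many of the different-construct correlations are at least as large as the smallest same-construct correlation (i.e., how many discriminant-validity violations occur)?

1

Convergent (same construct = turnover intention): Scale A, Scale B.
Smallest convergent = 0.52. Discriminant values: 0.23, 0.74, 0.42; count ≥ 0.52 → 1.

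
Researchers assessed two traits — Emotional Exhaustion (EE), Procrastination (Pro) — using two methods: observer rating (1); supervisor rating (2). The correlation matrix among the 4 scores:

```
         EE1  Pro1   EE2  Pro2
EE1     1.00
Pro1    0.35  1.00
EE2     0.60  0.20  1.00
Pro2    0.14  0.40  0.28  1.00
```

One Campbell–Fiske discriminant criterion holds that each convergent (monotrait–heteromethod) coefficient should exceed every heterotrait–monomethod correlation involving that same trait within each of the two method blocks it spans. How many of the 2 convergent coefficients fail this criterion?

Checking each validity diagonal entry against its comparison values:
EE (methods 1·2): 0.60 vs {0.35, 0.28} → pass.
Pro (methods 1·2): 0.40 vs {0.35, 0.28} → pass.
0 of 2 fail.

0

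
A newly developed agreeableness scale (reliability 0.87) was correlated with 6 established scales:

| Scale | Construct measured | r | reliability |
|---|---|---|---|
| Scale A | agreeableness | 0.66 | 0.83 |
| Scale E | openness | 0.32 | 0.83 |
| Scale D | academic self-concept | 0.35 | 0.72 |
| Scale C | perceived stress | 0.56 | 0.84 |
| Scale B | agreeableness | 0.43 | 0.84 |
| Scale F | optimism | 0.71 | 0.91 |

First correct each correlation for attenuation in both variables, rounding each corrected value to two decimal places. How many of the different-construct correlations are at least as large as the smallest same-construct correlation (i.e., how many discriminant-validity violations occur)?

Disattenuated r (r / √(r_scale · r_new)):
  Scale A (conv): 0.66 / √(0.83·0.87) = 0.78
  Scale E (disc): 0.32 / √(0.83·0.87) = 0.38
  Scale D (disc): 0.35 / √(0.72·0.87) = 0.44
  Scale C (disc): 0.56 / √(0.84·0.87) = 0.66
  Scale B (conv): 0.43 / √(0.84·0.87) = 0.50
  Scale F (disc): 0.71 / √(0.91·0.87) = 0.80
Smallest convergent = 0.50. Discriminant values: 0.38, 0.44, 0.66, 0.80; count ≥ 0.50 → 2.

2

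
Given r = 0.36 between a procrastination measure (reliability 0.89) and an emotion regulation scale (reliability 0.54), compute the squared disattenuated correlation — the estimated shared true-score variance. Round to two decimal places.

0.27

Disattenuated r = 0.36 / √(0.89 × 0.54) = 0.36 / 0.6933 = 0.5193.
Shared true-score variance = 0.5193² = 0.2697 ≈ 0.27.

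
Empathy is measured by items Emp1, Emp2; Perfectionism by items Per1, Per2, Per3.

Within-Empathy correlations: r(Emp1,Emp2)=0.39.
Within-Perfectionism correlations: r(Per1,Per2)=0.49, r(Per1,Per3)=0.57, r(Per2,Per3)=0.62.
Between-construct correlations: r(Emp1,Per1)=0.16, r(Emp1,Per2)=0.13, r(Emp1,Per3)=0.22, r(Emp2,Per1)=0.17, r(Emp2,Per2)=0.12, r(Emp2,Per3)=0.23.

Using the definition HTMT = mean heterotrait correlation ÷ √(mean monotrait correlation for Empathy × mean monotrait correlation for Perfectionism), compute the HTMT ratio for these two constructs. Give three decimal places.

0.367

Between-construct mean = 1.03/6 = 0.1717.
Mean within-Emp = 0.39/1 = 0.3900; mean within-Per = 1.68/3 = 0.5600.
Geometric mean = √(0.3900 × 0.5600) = 0.4673.
HTMT = 0.1717 / 0.4673 = 0.367.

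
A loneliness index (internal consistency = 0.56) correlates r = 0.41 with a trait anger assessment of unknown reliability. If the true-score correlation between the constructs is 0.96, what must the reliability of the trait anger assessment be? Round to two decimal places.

r_true = r_obs / √(r_xx · r_yy) ⇒ 0.96 = 0.41 / √(0.56 · r_yy).
√(0.56 · r_yy) = 0.41 / 0.96 = 0.4271; 0.56 · r_yy = 0.1824; r_yy = 0.1824 / 0.56 ≈ 0.33.

0.33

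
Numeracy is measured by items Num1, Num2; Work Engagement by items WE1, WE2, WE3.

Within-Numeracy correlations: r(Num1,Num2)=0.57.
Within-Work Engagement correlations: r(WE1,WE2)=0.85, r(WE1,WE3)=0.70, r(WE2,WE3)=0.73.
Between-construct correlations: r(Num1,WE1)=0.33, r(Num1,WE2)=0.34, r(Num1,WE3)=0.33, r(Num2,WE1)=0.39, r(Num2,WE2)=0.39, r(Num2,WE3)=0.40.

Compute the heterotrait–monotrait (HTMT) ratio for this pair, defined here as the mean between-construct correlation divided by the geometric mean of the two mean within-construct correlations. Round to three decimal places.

Between-construct mean = 2.18/6 = 0.3633.
Mean within-Num = 0.57/1 = 0.5700; mean within-WE = 2.28/3 = 0.7600.
Geometric mean = √(0.5700 × 0.7600) = 0.6582.
HTMT = 0.3633 / 0.6582 = 0.552.

0.552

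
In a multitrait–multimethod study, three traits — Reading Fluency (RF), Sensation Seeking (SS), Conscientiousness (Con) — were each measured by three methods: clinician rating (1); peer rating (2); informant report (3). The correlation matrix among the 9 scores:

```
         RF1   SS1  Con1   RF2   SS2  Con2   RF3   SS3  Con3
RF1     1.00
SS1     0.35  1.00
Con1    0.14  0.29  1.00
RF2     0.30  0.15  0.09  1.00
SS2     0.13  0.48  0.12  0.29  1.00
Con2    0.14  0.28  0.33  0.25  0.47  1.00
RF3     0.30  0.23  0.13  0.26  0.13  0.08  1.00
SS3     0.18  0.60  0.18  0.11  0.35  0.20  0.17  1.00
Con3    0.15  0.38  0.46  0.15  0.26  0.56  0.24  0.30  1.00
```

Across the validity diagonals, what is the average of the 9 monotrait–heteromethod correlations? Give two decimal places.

0.40

Convergent values: 0.30, 0.30, 0.26, 0.48, 0.60, 0.35, 0.33, 0.46, 0.56; mean = 3.64/9 = 0.40.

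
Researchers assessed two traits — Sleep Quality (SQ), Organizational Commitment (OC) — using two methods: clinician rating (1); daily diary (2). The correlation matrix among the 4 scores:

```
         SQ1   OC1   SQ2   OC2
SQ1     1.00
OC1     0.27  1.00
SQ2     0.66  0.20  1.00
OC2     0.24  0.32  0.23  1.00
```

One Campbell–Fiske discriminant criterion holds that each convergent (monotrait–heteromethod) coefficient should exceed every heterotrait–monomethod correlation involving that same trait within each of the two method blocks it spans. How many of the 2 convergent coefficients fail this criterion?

Checking each validity diagonal entry against its comparison values:
SQ (methods 1·2): 0.66 vs {0.27, 0.23} → pass.
OC (methods 1·2): 0.32 vs {0.27, 0.23} → pass.
0 of 2 fail.

0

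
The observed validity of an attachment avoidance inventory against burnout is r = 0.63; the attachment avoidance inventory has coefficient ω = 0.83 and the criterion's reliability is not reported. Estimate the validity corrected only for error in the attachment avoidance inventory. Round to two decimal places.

0.69

Single correction: r_c = r_obs / √r_xx = 0.63 / √0.83 = 0.63 / 0.9110 ≈ 0.69.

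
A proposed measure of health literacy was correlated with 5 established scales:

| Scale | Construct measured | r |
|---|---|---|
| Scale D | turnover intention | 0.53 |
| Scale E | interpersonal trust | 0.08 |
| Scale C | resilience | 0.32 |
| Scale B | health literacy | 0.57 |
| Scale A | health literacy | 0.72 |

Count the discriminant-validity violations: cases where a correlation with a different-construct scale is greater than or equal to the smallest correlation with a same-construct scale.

Convergent (same construct = health literacy): Scale B, Scale A.
Smallest convergent = 0.57. Discriminant values: 0.53, 0.08, 0.32; count ≥ 0.57 → 0.

0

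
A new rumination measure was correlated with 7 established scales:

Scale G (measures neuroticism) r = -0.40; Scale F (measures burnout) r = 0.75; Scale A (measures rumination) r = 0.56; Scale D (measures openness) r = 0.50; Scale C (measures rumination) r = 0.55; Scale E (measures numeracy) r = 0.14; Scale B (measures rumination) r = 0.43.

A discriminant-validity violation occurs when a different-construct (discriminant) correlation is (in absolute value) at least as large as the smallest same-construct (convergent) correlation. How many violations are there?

Convergent (same construct = rumination): Scale A, Scale C, Scale B.
Smallest convergent = 0.43. Discriminant |r|: 0.40, 0.75, 0.50, 0.14; count ≥ 0.43 → 2.

2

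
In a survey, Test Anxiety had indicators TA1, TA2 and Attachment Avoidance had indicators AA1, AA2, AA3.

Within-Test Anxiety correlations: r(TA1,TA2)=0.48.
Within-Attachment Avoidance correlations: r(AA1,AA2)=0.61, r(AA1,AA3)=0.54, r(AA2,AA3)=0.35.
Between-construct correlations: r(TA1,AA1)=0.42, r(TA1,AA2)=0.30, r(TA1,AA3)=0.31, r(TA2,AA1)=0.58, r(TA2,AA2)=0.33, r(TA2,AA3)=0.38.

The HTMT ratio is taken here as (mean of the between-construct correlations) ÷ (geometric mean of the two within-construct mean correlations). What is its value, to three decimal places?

0.789

Mean between = 2.32/6 = 0.3867.
Mean within-TA = 0.48/1 = 0.4800; mean within-AA = 1.50/3 = 0.5000.
Geometric mean = √(0.4800 × 0.5000) = 0.4899.
HTMT = 0.3867 / 0.4899 = 0.789.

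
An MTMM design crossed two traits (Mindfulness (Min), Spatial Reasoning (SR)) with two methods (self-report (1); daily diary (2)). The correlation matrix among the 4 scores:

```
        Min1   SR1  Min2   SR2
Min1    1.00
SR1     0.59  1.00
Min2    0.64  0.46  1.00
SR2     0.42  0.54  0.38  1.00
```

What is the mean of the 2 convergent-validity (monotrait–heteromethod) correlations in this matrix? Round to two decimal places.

0.59

Convergent values: 0.64, 0.54; mean = 1.18/2 = 0.59.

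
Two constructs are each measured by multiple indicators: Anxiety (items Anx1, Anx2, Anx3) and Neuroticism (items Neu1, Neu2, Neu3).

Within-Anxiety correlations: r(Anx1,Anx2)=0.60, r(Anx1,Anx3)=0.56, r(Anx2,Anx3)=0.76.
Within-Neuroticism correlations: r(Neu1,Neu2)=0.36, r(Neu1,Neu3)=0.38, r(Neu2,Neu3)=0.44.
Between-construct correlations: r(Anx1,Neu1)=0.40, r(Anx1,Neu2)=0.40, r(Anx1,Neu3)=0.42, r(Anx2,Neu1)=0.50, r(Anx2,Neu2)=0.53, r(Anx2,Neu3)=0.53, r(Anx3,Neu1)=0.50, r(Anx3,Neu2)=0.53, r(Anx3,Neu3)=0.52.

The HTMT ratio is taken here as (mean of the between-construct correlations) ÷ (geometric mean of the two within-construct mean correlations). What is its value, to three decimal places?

Between-construct mean = 4.33/9 = 0.4811.
Mean within-Anx = 1.92/3 = 0.6400; mean within-Neu = 1.18/3 = 0.3933.
Geometric mean = √(0.6400 × 0.3933) = 0.5017.
HTMT = 0.4811 / 0.5017 = 0.959.

0.959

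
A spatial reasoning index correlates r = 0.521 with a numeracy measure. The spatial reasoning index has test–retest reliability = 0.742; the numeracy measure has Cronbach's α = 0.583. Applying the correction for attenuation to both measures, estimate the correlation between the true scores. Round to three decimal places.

r_true = r_obs / √(r_xx · r_yy) = 0.521 / √(0.742 × 0.583) = 0.521 / √0.432586 = 0.521 / 0.6577 ≈ 0.792.

0.792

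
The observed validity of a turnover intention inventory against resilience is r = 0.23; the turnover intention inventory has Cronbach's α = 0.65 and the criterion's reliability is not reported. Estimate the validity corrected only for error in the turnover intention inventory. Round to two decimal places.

Single correction: r_c = r_obs / √r_xx = 0.23 / √0.65 = 0.23 / 0.8062 ≈ 0.29.

0.29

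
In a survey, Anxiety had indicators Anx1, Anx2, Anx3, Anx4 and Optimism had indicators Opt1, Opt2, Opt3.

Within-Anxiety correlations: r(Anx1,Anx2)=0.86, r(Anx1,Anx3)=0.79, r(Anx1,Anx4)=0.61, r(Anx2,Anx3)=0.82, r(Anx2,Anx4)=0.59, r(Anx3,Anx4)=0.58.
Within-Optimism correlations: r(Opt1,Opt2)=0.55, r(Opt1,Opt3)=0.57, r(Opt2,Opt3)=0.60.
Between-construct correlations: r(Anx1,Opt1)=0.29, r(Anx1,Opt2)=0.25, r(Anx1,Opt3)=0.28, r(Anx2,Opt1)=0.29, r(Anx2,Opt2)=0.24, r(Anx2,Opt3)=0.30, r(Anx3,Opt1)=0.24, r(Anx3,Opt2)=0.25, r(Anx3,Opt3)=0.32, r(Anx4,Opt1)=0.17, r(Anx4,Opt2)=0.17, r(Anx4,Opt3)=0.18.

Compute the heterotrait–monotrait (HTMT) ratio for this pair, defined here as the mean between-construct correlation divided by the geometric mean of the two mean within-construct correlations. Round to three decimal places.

0.390

Between-construct mean = 2.98/12 = 0.2483.
Mean within-Anx = 4.25/6 = 0.7083; mean within-Opt = 1.72/3 = 0.5733.
Geometric mean = √(0.7083 × 0.5733) = 0.6372.
HTMT = 0.2483 / 0.6372 = 0.390.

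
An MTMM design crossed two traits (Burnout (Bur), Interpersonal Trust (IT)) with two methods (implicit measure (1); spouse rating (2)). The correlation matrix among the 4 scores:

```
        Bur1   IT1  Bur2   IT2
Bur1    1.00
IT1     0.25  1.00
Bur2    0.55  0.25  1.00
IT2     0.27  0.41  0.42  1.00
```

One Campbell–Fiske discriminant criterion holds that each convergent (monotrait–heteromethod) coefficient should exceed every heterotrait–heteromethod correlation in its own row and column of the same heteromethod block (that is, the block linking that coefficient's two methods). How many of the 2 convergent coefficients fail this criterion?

Convergent coefficients and their comparison sets:
Bur (methods 1·2): 0.55 vs {0.27, 0.25} → pass.
IT (methods 1·2): 0.41 vs {0.25, 0.27} → pass.
0 of 2 fail.

0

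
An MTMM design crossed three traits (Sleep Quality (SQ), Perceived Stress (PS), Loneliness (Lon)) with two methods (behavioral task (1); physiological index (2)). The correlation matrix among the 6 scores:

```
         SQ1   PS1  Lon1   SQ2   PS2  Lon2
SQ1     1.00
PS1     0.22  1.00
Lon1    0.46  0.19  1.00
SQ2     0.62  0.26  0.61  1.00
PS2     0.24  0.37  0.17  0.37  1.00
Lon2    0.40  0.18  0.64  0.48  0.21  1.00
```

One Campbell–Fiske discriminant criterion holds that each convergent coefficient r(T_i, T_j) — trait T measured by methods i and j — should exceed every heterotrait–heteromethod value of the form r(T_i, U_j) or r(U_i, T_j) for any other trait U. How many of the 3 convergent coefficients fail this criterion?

Each convergent coefficient versus the relevant comparison correlations:
SQ (methods 1·2): 0.62 vs {0.24, 0.26, 0.40, 0.61} → pass.
PS (methods 1·2): 0.37 vs {0.26, 0.24, 0.18, 0.17} → pass.
Lon (methods 1·2): 0.64 vs {0.61, 0.40, 0.17, 0.18} → pass.
0 of 3 fail.

0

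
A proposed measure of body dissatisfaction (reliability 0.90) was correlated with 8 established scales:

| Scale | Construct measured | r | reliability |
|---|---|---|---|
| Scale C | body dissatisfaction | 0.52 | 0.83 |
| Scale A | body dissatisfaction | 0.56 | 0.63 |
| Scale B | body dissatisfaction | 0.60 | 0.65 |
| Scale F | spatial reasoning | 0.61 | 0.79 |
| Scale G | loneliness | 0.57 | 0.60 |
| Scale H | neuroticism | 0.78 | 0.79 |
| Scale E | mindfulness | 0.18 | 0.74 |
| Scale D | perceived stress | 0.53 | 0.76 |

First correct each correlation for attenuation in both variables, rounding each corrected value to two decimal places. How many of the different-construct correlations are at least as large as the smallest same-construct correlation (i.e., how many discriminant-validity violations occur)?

Disattenuated r (r / √(r_scale · r_new)):
  Scale C (conv): 0.52 / √(0.83·0.90) = 0.60
  Scale A (conv): 0.56 / √(0.63·0.90) = 0.74
  Scale B (conv): 0.60 / √(0.65·0.90) = 0.78
  Scale F (disc): 0.61 / √(0.79·0.90) = 0.72
  Scale G (disc): 0.57 / √(0.60·0.90) = 0.78
  Scale H (disc): 0.78 / √(0.79·0.90) = 0.93
  Scale E (disc): 0.18 / √(0.74·0.90) = 0.22
  Scale D (disc): 0.53 / √(0.76·0.90) = 0.64
Smallest convergent = 0.60. Discriminant values: 0.72, 0.78, 0.93, 0.22, 0.64; count ≥ 0.60 → 4.

4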